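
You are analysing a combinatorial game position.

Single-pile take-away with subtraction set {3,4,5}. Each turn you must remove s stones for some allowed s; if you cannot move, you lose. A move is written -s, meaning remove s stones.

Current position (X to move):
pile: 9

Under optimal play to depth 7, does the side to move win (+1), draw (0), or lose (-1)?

[9] X move#1: -3:-1/6*, -4:-1/5, -5:-1/4
[6] O move#2: -3:-1/3, -4:+1/2*, -5:+1/1
[2] end (terminal -1, X#3); searched 9 to 7

value(9, X) = -1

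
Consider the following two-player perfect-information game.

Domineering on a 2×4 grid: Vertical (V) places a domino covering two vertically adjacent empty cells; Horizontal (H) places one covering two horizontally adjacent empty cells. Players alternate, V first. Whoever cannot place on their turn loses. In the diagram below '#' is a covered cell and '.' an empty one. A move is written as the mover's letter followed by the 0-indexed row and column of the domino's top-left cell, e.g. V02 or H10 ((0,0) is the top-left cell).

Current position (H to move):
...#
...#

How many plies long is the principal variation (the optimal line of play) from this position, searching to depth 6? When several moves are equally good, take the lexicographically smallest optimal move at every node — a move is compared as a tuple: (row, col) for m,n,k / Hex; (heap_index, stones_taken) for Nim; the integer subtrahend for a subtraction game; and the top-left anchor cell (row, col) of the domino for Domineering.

PV length from [...#/...#]: 3 plies

ply 1, H at ...#/...# | H00=+1→##.#/...#*; H01=+1→.###/...#; H10=+1→...#/##.#; H11=+1→...#/.###
ply 2, V at ##.#/...# | V02=-1→####/..##*
ply 3, H at ####/..## | H10=+1→####/####*
ply 4: ####/#### is terminal -1 (V); from ...#/...# depth 6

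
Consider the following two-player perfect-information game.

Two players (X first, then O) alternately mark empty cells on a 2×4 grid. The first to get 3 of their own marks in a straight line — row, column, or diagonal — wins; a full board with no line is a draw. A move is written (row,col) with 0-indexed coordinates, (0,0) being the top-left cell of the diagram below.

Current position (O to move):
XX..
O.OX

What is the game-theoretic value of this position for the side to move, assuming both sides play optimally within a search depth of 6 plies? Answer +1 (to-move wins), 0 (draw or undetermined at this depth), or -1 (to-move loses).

[XX../O.OX] O move#1: (0,2):+0/XXO./O.OX, (0,3):-1/XX.O/O.OX, (1,1):+1/XX../OOOX*
[XX../OOOX] end (terminal -1, X#2); searched XX../O.OX to 6

value(XX../O.OX, O) = +1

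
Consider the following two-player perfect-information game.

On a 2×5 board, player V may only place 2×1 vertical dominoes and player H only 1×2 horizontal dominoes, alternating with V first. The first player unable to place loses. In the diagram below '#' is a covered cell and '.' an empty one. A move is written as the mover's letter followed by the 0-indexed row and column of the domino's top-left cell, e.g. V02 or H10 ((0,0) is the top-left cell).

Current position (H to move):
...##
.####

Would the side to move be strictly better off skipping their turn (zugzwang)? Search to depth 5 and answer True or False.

zugzwang(...##/.####, H) = False

[...##/.####] H move#1: H00:+1/##.##/.####*, H01:-1/.####/.####
[##.##/.####] end (terminal -1, V#2); searched ...##/.#### to 5
if H skipped the turn, V would face:
~ [...##/.####] V move#1: V00:-1/#..##/#####*
~ [#..##/#####] H move#2: H01:+1/#####/#####*
~ [#####/#####] end (terminal -1, V#3); searched ...##/.#### to 5
compare (H): move=+1 vs pass=+1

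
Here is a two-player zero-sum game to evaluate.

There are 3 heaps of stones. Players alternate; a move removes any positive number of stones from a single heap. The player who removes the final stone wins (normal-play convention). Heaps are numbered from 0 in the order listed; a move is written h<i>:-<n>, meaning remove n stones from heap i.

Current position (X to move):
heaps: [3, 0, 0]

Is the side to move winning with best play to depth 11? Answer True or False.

ply 1, X at (3,0,0) | h0:-1=-1→(2,0,0); h0:-2=-1→(1,0,0); h0:-3=+1→(0,0,0)*
ply 2: (0,0,0) is terminal -1 (O); from (3,0,0) depth 11

X winning at [(3,0,0)]: True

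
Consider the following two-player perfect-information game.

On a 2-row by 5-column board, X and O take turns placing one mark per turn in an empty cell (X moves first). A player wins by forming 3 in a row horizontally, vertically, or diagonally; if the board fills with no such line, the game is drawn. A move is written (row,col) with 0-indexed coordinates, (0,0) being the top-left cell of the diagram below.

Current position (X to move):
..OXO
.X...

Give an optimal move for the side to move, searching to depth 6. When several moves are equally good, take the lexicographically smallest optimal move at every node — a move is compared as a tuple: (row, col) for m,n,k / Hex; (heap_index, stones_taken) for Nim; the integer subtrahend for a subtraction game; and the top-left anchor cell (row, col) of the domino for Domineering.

X's best at [..OXO/.X...]: (1,2)

ply 1, X at ..OXO/.X... | (0,0)=+0→X.OXO/.X...; (0,1)=+0→.XOXO/.X...; (1,0)=+0→..OXO/XX...; (1,2)=+1→..OXO/.XX..*; (1,3)=+0→..OXO/.X.X.; (1,4)=+0→..OXO/.X..X
ply 2, O at ..OXO/.XX.. | (0,0)=-1→O.OXO/.XX..*; (0,1)=-1→.OOXO/.XX..; (1,0)=-1→..OXO/OXX..; (1,3)=-1→..OXO/.XXO.; (1,4)=-1→..OXO/.XX.O
ply 3, X at O.OXO/.XX.. | (0,1)=+1→OXOXO/.XX..*; (1,0)=+1→O.OXO/XXX..; (1,3)=+1→O.OXO/.XXX.; (1,4)=-1→O.OXO/.XX.X
ply 4, O at OXOXO/.XX.. | (1,0)=-1→OXOXO/OXX..*; (1,3)=-1→OXOXO/.XXO.; (1,4)=-1→OXOXO/.XX.O
ply 5, X at OXOXO/OXX.. | (1,3)=+1→OXOXO/OXXX.*; (1,4)=+0→OXOXO/OXX.X
ply 6: OXOXO/OXXX. is terminal -1 (O); from ..OXO/.X... depth 6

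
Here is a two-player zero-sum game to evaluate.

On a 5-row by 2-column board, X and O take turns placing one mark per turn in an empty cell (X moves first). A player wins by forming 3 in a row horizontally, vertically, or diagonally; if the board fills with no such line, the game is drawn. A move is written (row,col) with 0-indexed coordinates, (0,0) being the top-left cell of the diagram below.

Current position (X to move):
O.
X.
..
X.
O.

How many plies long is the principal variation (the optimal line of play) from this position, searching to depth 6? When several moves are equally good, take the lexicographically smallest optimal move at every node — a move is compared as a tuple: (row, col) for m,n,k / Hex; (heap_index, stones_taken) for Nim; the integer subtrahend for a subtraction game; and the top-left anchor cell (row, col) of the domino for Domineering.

PV length from [O./X./../X./O.]: 3 plies

[O./X./../X./O.] X move#1: (0,1):+0/OX/X./../X./O., (1,1):+1/O./XX/../X./O.*, (2,0):+1/O./X./X./X./O., (2,1):+1/O./X./.X/X./O., (3,1):+1/O./X./../XX/O., (4,1):+0/O./X./../X./OX
[O./XX/../X./O.] O move#2: (0,1):-1/OO/XX/../X./O.*, (2,0):-1/O./XX/O./X./O., (2,1):-1/O./XX/.O/X./O., (3,1):-1/O./XX/../XO/O., (4,1):-1/O./XX/../X./OO
[OO/XX/../X./O.] X move#3: (2,0):+1/OO/XX/X./X./O.*, (2,1):+1/OO/XX/.X/X./O., (3,1):+1/OO/XX/../XX/O., (4,1):+0/OO/XX/../X./OX
[OO/XX/X./X./O.] end (terminal -1, O#4); searched O./X./../X./O. to 6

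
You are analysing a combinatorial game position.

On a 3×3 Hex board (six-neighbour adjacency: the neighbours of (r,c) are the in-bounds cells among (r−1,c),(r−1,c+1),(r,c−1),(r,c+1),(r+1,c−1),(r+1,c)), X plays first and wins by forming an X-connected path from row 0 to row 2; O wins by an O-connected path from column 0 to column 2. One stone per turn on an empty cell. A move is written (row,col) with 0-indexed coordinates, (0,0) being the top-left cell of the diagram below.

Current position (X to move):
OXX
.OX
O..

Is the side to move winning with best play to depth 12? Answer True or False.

ply 1, X at OXX/.OX/O.. | (1,0)=+1→OXX/XOX/O..*; (2,1)=+1→OXX/.OX/OX.; (2,2)=+1→OXX/.OX/O.X
ply 2, O at OXX/XOX/O.. | (2,1)=-1→OXX/XOX/OO.*; (2,2)=-1→OXX/XOX/O.O
ply 3, X at OXX/XOX/OO. | (2,2)=+1→OXX/XOX/OOX*
ply 4: OXX/XOX/OOX is terminal -1 (O); from OXX/.OX/O.. depth 12

X winning at [OXX/.OX/O..]: True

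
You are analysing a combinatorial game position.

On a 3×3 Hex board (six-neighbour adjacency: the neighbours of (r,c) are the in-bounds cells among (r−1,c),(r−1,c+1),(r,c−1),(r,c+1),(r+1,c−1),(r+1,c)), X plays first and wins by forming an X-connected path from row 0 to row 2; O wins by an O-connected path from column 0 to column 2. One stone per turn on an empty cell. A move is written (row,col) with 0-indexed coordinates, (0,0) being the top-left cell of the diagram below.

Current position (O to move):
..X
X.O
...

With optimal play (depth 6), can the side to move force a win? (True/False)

ply 1, O at ..X/X.O/... | (0,0)=-1→O.X/X.O/...; (0,1)=-1→.OX/X.O/...; (1,1)=-1→..X/XOO/...; (2,0)=+1→..X/X.O/O..*; (2,1)=-1→..X/X.O/.O.; (2,2)=-1→..X/X.O/..O
ply 2, X at ..X/X.O/O.. | (0,0)=-1→X.X/X.O/O..*; (0,1)=-1→.XX/X.O/O..; (1,1)=-1→..X/XXO/O..; (2,1)=-1→..X/X.O/OX.; (2,2)=-1→..X/X.O/O.X
ply 3, O at X.X/X.O/O.. | (0,1)=+1→XOX/X.O/O..*; (1,1)=+1→X.X/XOO/O..; (2,1)=+1→X.X/X.O/OO.; (2,2)=+1→X.X/X.O/O.O
ply 4, X at XOX/X.O/O.. | (1,1)=-1→XOX/XXO/O..*; (2,1)=-1→XOX/X.O/OX.; (2,2)=-1→XOX/X.O/O.X
ply 5, O at XOX/XXO/O.. | (2,1)=+1→XOX/XXO/OO.*; (2,2)=-1→XOX/XXO/O.O
ply 6: XOX/XXO/OO. is terminal -1 (X); from ..X/X.O/... depth 6

O winning at [..X/X.O/...]: True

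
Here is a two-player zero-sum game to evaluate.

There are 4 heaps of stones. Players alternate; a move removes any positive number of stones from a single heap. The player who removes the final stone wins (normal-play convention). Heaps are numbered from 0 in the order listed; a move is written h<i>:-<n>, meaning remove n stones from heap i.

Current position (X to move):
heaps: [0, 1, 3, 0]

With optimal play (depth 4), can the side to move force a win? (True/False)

X winning at [(0,1,3,0)]: True

ply 1, X at (0,1,3,0) | h1:-1=-1→(0,0,3,0); h2:-1=-1→(0,1,2,0); h2:-2=+1→(0,1,1,0)*; h2:-3=-1→(0,1,0,0)
ply 2, O at (0,1,1,0) | h1:-1=-1→(0,0,1,0)*; h2:-1=-1→(0,1,0,0)
ply 3, X at (0,0,1,0) | h2:-1=+1→(0,0,0,0)*
ply 4: (0,0,0,0) is terminal -1 (O); from (0,1,3,0) depth 4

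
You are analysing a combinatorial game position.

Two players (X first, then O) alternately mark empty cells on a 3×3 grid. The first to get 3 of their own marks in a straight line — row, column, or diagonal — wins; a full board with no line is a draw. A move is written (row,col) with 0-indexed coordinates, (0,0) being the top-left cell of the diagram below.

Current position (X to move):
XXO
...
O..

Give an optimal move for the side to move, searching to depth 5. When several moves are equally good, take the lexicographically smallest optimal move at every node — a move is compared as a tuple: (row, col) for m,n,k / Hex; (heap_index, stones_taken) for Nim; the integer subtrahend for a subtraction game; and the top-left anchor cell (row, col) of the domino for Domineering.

X's best at [XXO/.../O..]: (1,1)

[XXO/.../O..] X move#1: (1,0):-1/XXO/X../O.., (1,1):+1/XXO/.X./O..*, (1,2):-1/XXO/..X/O.., (2,1):-1/XXO/.../OX., (2,2):-1/XXO/.../O.X
[XXO/.X./O..] O move#2: (1,0):-1/XXO/OX./O..*, (1,2):-1/XXO/.XO/O.., (2,1):-1/XXO/.X./OO., (2,2):-1/XXO/.X./O.O
[XXO/OX./O..] X move#3: (1,2):+1/XXO/OXX/O..*, (2,1):+1/XXO/OX./OX., (2,2):+1/XXO/OX./O.X
[XXO/OXX/O..] O move#4: (2,1):-1/XXO/OXX/OO.*, (2,2):-1/XXO/OXX/O.O
[XXO/OXX/OO.] X move#5: (2,2):+1/XXO/OXX/OOX*
[XXO/OXX/OOX] end (terminal -1, O#6); searched XXO/.../O.. to 5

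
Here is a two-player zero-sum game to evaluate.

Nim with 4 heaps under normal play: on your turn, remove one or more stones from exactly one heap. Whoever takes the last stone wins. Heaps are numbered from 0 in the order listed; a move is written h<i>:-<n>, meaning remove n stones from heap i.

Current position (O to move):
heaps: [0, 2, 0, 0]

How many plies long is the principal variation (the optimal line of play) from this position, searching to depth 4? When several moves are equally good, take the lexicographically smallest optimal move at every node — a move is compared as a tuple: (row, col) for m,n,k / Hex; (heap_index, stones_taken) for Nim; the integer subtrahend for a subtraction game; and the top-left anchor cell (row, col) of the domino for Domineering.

[(0,2,0,0)] O move#1: h1:-1:-1/(0,1,0,0), h1:-2:+1/(0,0,0,0)*
[(0,0,0,0)] end (terminal -1, X#2); searched (0,2,0,0) to 4

PV length from [(0,2,0,0)]: 1 ply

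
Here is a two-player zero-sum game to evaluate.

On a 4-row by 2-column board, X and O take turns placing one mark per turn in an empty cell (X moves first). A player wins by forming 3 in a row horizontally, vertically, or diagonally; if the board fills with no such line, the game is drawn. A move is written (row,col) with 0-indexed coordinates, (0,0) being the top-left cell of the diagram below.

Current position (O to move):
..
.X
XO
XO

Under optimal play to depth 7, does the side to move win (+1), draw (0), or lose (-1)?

[../.X/XO/XO] O move#1: (0,0):-1/O./.X/XO/XO, (0,1):-1/.O/.X/XO/XO, (1,0):+0/../OX/XO/XO*
[../OX/XO/XO] X move#2: (0,0):+0/X./OX/XO/XO*, (0,1):+0/.X/OX/XO/XO
[X./OX/XO/XO] O move#3: (0,1):+0/XO/OX/XO/XO*
[XO/OX/XO/XO] end (terminal +0, X#4); searched ../.X/XO/XO to 7

value(../.X/XO/XO, O) = 0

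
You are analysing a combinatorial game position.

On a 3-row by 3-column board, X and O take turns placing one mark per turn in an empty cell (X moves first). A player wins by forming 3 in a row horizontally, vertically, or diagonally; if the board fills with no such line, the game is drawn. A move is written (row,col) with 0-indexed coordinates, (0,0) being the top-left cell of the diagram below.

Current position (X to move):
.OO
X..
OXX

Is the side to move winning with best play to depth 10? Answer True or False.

X winning at [.OO/X../OXX]: False

[.OO/X../OXX] X move#1: (0,0):-1/XOO/X../OXX*, (1,1):-1/.OO/XX./OXX, (1,2):-1/.OO/X.X/OXX
[XOO/X../OXX] O move#2: (1,1):+1/XOO/XO./OXX*, (1,2):-1/XOO/X.O/OXX
[XOO/XO./OXX] end (terminal -1, X#3); searched .OO/X../OXX to 10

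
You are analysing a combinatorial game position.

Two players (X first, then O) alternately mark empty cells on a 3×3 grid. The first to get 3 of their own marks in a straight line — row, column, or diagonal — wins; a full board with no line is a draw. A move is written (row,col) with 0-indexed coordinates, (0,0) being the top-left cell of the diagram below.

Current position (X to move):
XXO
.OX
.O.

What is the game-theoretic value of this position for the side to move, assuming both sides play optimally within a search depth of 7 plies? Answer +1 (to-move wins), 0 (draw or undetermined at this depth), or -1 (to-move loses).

[XXO/.OX/.O.] X move#1: (1,0):-1/XXO/XOX/.O., (2,0):+0/XXO/.OX/XO.*, (2,2):-1/XXO/.OX/.OX
[XXO/.OX/XO.] O move#2: (1,0):+0/XXO/OOX/XO.*, (2,2):-1/XXO/.OX/XOO
[XXO/OOX/XO.] X move#3: (2,2):+0/XXO/OOX/XOX*
[XXO/OOX/XOX] end (terminal +0, O#4); searched XXO/.OX/.O. to 7

value(XXO/.OX/.O., X) = 0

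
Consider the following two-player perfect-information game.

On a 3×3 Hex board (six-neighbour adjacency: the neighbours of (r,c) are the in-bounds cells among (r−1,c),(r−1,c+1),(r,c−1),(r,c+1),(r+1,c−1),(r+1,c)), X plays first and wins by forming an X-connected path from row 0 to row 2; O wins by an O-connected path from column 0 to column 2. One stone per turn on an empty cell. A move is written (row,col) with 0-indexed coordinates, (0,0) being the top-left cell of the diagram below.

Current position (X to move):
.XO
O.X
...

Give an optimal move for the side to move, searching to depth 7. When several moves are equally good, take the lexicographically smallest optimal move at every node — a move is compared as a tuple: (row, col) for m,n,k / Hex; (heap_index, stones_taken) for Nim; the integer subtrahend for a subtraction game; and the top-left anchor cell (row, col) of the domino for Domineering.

[.XO/O.X/...] X move#1: (0,0):-1/XXO/O.X/..., (1,1):+1/.XO/OXX/...*, (2,0):-1/.XO/O.X/X.., (2,1):-1/.XO/O.X/.X., (2,2):-1/.XO/O.X/..X
[.XO/OXX/...] O move#2: (0,0):-1/OXO/OXX/...*, (2,0):-1/.XO/OXX/O.., (2,1):-1/.XO/OXX/.O., (2,2):-1/.XO/OXX/..O
[OXO/OXX/...] X move#3: (2,0):+1/OXO/OXX/X..*, (2,1):+1/OXO/OXX/.X., (2,2):+1/OXO/OXX/..X
[OXO/OXX/X..] end (terminal -1, O#4); searched .XO/O.X/... to 7

X's best at [.XO/O.X/...]: (1,1)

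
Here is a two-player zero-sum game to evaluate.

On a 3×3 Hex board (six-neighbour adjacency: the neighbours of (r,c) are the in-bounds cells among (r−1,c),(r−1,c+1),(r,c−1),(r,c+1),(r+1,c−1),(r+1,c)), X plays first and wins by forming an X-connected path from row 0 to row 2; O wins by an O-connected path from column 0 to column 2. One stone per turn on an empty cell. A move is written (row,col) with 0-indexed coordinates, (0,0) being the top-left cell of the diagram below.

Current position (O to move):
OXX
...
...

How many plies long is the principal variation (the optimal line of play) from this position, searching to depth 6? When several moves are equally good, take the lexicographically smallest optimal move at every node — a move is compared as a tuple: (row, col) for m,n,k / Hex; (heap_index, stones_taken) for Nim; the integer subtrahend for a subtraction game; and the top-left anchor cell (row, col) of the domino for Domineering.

p1 O@[OXX/.../...]: (1,0)[OXX/O../...]-1* (1,1)[OXX/.O./...]-1 (1,2)[OXX/..O/...]-1 (2,0)[OXX/.../O..]-1 (2,1)[OXX/.../.O.]-1 (2,2)[OXX/.../..O]-1
p2 X@[OXX/O../...]: (1,1)[OXX/OX./...]+1* (1,2)[OXX/O.X/...]+1 (2,0)[OXX/O../X..]+1 (2,1)[OXX/O../.X.]+1 (2,2)[OXX/O../..X]+1
p3 O@[OXX/OX./...]: (1,2)[OXX/OXO/...]-1* (2,0)[OXX/OX./O..]-1 (2,1)[OXX/OX./.O.]-1 (2,2)[OXX/OX./..O]-1
p4 X@[OXX/OXO/...]: (2,0)[OXX/OXO/X..]+1* (2,1)[OXX/OXO/.X.]+1 (2,2)[OXX/OXO/..X]+1
p5 O@[OXX/OXO/X..] terminal -1; root [OXX/.../...] d6

PV length from [OXX/.../...]: 4 plies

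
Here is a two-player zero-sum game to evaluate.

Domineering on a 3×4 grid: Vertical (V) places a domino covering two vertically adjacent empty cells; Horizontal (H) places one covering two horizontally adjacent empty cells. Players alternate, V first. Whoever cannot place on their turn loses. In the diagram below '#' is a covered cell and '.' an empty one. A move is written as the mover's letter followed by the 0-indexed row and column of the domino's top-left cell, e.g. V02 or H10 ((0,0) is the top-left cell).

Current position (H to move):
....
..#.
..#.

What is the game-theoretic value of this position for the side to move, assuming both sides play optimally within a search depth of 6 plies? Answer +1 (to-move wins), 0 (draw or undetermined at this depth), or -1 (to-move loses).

value(..../..#./..#., H) = +1

ply 1, H at ..../..#./..#. | H00=-1→##../..#./..#.; H01=-1→.##./..#./..#.; H02=-1→..##/..#./..#.; H10=+1→..../###./..#.*; H20=-1→..../..#./###.
ply 2, V at ..../###./..#. | V03=-1→...#/####/..#.*; V13=-1→..../####/..##
ply 3, H at ...#/####/..#. | H00=+1→##.#/####/..#.*; H01=+1→.###/####/..#.; H20=+1→...#/####/###.
ply 4: ##.#/####/..#. is terminal -1 (V); from ..../..#./..#. depth 6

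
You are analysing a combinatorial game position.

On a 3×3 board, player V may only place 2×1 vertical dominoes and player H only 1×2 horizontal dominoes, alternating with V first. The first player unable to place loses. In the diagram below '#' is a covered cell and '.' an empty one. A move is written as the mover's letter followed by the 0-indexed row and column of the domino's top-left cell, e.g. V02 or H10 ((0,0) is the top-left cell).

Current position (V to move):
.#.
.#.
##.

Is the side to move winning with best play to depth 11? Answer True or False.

V winning at [.#./.#./##.]: True

p1 V@[.#./.#./##.]: V00[##./##./##.]+1* V02[.##/.##/##.]+1 V12[.#./.##/###]+1
p2 H@[##./##./##.] terminal -1; root [.#./.#./##.] d11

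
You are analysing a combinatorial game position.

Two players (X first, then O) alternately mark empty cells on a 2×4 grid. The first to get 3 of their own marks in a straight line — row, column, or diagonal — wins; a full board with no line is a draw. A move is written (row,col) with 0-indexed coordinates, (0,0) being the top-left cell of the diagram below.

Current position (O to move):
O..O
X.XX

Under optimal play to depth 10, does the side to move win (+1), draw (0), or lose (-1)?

value(O..O/X.XX, O) = 0

p1 O@[O..O/X.XX]: (0,1)[OO.O/X.XX]-1 (0,2)[O.OO/X.XX]-1 (1,1)[O..O/XOXX]+0*
p2 X@[O..O/XOXX]: (0,1)[OX.O/XOXX]+0* (0,2)[O.XO/XOXX]+0
p3 O@[OX.O/XOXX]: (0,2)[OXOO/XOXX]+0*
p4 X@[OXOO/XOXX] terminal +0; root [O..O/X.XX] d10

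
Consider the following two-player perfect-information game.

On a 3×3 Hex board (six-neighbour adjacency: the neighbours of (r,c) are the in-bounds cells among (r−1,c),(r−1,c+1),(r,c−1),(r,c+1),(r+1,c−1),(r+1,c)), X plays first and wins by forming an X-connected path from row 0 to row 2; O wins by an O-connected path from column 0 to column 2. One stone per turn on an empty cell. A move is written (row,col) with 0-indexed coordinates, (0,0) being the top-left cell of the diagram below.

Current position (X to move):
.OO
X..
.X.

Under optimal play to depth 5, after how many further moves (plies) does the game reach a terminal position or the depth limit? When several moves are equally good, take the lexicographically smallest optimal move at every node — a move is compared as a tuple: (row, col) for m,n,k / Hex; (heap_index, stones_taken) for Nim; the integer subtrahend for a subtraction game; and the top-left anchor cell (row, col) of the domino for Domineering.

ply 1, X at .OO/X../.X. | (0,0)=+1→XOO/X../.X.*; (1,1)=-1→.OO/XX./.X.; (1,2)=-1→.OO/X.X/.X.; (2,0)=-1→.OO/X../XX.; (2,2)=-1→.OO/X../.XX
ply 2, O at XOO/X../.X. | (1,1)=-1→XOO/XO./.X.*; (1,2)=-1→XOO/X.O/.X.; (2,0)=-1→XOO/X../OX.; (2,2)=-1→XOO/X../.XO
ply 3, X at XOO/XO./.X. | (1,2)=-1→XOO/XOX/.X.; (2,0)=+1→XOO/XO./XX.*; (2,2)=-1→XOO/XO./.XX
ply 4: XOO/XO./XX. is terminal -1 (O); from .OO/X../.X. depth 5

PV length from [.OO/X../.X.]: 3 plies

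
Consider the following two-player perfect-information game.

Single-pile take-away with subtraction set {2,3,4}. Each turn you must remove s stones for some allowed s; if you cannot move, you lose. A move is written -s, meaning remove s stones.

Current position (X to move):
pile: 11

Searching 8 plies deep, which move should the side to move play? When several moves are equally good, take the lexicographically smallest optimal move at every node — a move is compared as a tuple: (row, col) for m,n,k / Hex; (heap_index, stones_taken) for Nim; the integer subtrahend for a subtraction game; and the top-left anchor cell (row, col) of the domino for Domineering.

X's best at [11]: -4

ply 1, X at 11 | -2=-1→9; -3=-1→8; -4=+1→7*
ply 2, O at 7 | -2=-1→5*; -3=-1→4; -4=-1→3
ply 3, X at 5 | -2=-1→3; -3=-1→2; -4=+1→1*
ply 4: 1 is terminal -1 (O); from 11 depth 8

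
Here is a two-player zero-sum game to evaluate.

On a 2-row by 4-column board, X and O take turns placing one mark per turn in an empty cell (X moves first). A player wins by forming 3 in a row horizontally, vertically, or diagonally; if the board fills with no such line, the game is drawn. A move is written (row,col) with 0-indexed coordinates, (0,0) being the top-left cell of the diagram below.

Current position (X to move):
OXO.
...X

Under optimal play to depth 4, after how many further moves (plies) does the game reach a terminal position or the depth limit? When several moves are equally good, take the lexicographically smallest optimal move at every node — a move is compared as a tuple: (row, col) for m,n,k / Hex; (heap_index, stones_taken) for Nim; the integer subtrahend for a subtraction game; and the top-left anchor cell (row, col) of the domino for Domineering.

PV length from [OXO./...X]: 4 plies

p1 X@[OXO./...X]: (0,3)[OXOX/...X]+0* (1,0)[OXO./X..X]+0 (1,1)[OXO./.X.X]+0 (1,2)[OXO./..XX]+0
p2 O@[OXOX/...X]: (1,0)[OXOX/O..X]+0* (1,1)[OXOX/.O.X]+0 (1,2)[OXOX/..OX]+0
p3 X@[OXOX/O..X]: (1,1)[OXOX/OX.X]+0* (1,2)[OXOX/O.XX]+0
p4 O@[OXOX/OX.X]: (1,2)[OXOX/OXOX]+0*
p5 X@[OXOX/OXOX] terminal +0; root [OXO./...X] d4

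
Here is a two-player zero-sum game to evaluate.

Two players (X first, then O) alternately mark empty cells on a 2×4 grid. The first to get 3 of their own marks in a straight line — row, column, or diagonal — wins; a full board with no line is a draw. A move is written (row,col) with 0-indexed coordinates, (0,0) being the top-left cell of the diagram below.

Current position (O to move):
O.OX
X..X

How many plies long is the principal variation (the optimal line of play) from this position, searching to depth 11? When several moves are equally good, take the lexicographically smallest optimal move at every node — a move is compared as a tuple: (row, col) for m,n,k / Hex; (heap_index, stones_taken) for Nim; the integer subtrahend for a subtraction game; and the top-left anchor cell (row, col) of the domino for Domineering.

ply 1, O at O.OX/X..X | (0,1)=+1→OOOX/X..X*; (1,1)=+0→O.OX/XO.X; (1,2)=+0→O.OX/X.OX
ply 2: OOOX/X..X is terminal -1 (X); from O.OX/X..X depth 11

PV length from [O.OX/X..X]: 1 ply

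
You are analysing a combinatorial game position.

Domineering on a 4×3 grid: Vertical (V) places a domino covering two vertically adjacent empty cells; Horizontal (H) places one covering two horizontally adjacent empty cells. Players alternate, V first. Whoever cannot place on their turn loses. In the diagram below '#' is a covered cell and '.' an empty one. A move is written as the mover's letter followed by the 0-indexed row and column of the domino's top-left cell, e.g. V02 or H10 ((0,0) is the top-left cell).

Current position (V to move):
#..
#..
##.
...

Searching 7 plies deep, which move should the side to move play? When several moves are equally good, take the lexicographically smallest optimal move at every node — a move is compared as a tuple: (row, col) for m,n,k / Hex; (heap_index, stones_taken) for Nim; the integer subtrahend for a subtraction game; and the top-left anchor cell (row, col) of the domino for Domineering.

p1 V@[#../#../##./...]: V01[##./##./##./...]+1* V02[#.#/#.#/##./...]+1 V12[#../#.#/###/...]-1 V22[#../#../###/..#]-1
p2 H@[##./##./##./...]: H30[##./##./##./##.]-1* H31[##./##./##./.##]-1
p3 V@[##./##./##./##.]: V02[###/###/##./##.]+1* V12[##./###/###/##.]+1 V22[##./##./###/###]+1
p4 H@[###/###/##./##.] terminal -1; root [#../#../##./...] d7

V's best at [#../#../##./...]: V01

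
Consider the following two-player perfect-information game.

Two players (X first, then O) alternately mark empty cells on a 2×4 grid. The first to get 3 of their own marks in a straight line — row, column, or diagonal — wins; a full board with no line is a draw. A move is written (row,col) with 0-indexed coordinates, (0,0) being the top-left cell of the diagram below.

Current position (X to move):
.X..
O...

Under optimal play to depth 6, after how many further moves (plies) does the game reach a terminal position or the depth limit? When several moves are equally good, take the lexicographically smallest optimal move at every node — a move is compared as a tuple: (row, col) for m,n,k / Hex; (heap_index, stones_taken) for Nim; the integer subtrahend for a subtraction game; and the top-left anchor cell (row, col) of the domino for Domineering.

ply 1, X at .X../O... | (0,0)=+0→XX../O...; (0,2)=+1→.XX./O...*; (0,3)=+0→.X.X/O...; (1,1)=+0→.X../OX..; (1,2)=+0→.X../O.X.; (1,3)=+0→.X../O..X
ply 2, O at .XX./O... | (0,0)=-1→OXX./O...*; (0,3)=-1→.XXO/O...; (1,1)=-1→.XX./OO..; (1,2)=-1→.XX./O.O.; (1,3)=-1→.XX./O..O
ply 3, X at OXX./O... | (0,3)=+1→OXXX/O...*; (1,1)=+0→OXX./OX..; (1,2)=+0→OXX./O.X.; (1,3)=+0→OXX./O..X
ply 4: OXXX/O... is terminal -1 (O); from .X../O... depth 6

PV length from [.X../O...]: 3 plies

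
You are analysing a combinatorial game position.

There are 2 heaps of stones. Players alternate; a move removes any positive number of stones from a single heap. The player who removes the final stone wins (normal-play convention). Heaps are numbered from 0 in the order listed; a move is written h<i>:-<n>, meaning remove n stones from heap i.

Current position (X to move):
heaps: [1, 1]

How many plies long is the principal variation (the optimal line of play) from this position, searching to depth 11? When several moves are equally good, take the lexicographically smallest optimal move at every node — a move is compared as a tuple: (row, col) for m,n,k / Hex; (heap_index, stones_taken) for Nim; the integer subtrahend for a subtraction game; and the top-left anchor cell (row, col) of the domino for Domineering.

[(1,1)] X move#1: h0:-1:-1/(0,1)*, h1:-1:-1/(1,0)
[(0,1)] O move#2: h1:-1:+1/(0,0)*
[(0,0)] end (terminal -1, X#3); searched (1,1) to 11

PV length from [(1,1)]: 2 plies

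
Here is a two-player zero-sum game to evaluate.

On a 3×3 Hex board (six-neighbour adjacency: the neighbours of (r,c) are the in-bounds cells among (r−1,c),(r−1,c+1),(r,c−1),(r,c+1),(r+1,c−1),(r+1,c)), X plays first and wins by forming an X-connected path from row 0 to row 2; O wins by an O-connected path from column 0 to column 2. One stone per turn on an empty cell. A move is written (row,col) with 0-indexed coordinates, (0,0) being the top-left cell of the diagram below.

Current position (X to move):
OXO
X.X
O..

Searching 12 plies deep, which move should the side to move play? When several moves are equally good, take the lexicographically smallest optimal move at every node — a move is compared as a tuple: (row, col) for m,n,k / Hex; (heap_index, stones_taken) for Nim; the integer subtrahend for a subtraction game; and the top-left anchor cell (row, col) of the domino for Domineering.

X's best at [OXO/X.X/O..]: (1,1)

ply 1, X at OXO/X.X/O.. | (1,1)=+1→OXO/XXX/O..*; (2,1)=-1→OXO/X.X/OX.; (2,2)=-1→OXO/X.X/O.X
ply 2, O at OXO/XXX/O.. | (2,1)=-1→OXO/XXX/OO.*; (2,2)=-1→OXO/XXX/O.O
ply 3, X at OXO/XXX/OO. | (2,2)=+1→OXO/XXX/OOX*
ply 4: OXO/XXX/OOX is terminal -1 (O); from OXO/X.X/O.. depth 12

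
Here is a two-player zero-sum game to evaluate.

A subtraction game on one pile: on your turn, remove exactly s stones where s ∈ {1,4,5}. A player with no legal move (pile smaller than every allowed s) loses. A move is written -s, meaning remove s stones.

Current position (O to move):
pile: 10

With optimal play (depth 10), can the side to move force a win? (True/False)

ply 1, O at 10 | -1=-1→9*; -4=-1→6; -5=-1→5
ply 2, X at 9 | -1=+1→8*; -4=-1→5; -5=-1→4
ply 3, O at 8 | -1=-1→7*; -4=-1→4; -5=-1→3
ply 4, X at 7 | -1=-1→6; -4=-1→3; -5=+1→2*
ply 5, O at 2 | -1=-1→1*
ply 6, X at 1 | -1=+1→0*
ply 7: 0 is terminal -1 (O); from 10 depth 10

O winning at [10]: False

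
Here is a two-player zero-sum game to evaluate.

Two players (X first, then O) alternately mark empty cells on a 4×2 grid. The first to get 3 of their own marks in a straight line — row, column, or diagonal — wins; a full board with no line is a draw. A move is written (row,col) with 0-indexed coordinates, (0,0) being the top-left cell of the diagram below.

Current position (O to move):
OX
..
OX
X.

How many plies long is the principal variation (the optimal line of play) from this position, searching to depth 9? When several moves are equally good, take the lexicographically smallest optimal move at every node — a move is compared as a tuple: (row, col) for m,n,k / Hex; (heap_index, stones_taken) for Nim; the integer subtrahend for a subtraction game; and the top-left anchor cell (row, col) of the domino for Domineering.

PV length from [OX/../OX/X.]: 1 ply

ply 1, O at OX/../OX/X. | (1,0)=+1→OX/O./OX/X.*; (1,1)=+0→OX/.O/OX/X.; (3,1)=-1→OX/../OX/XO
ply 2: OX/O./OX/X. is terminal -1 (X); from OX/../OX/X. depth 9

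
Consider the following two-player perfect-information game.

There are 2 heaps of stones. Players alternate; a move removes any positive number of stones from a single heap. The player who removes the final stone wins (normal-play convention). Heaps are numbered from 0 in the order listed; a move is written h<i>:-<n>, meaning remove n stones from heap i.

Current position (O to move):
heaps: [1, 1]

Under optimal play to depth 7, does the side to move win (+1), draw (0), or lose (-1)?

ply 1, O at (1,1) | h0:-1=-1→(0,1)*; h1:-1=-1→(1,0)
ply 2, X at (0,1) | h1:-1=+1→(0,0)*
ply 3: (0,0) is terminal -1 (O); from (1,1) depth 7

value((1,1), O) = -1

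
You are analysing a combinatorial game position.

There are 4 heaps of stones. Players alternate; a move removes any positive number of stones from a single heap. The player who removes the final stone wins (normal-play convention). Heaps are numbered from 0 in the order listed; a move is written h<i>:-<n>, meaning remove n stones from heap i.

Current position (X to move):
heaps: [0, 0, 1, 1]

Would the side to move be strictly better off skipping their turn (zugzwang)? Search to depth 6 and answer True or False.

zugzwang((0,0,1,1), X) = True

p1 X@[(0,0,1,1)]: h2:-1[(0,0,0,1)]-1* h3:-1[(0,0,1,0)]-1
p2 O@[(0,0,0,1)]: h3:-1[(0,0,0,0)]+1*
p3 X@[(0,0,0,0)] terminal -1; root [(0,0,1,1)] d6
pass branch (O moves first from the same position):
  | p1 O@[(0,0,1,1)]: h2:-1[(0,0,0,1)]-1* h3:-1[(0,0,1,0)]-1
  | p2 X@[(0,0,0,1)]: h3:-1[(0,0,0,0)]+1*
  | p3 O@[(0,0,0,0)] terminal -1; root [(0,0,1,1)] d6
X moving scores -1; X passing scores +1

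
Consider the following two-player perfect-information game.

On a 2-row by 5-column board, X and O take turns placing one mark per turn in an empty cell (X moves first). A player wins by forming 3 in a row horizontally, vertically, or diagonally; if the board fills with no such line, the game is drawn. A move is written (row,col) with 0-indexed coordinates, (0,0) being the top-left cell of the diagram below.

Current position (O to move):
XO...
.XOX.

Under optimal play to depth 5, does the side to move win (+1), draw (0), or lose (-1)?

value(XO.../.XOX., O) = 0

ply 1, O at XO.../.XOX. | (0,2)=+0→XOO../.XOX.*; (0,3)=+0→XO.O./.XOX.; (0,4)=+0→XO..O/.XOX.; (1,0)=+0→XO.../OXOX.; (1,4)=+0→XO.../.XOXO
ply 2, X at XOO../.XOX. | (0,3)=+0→XOOX./.XOX.*; (0,4)=-1→XOO.X/.XOX.; (1,0)=-1→XOO../XXOX.; (1,4)=-1→XOO../.XOXX
ply 3, O at XOOX./.XOX. | (0,4)=+0→XOOXO/.XOX.*; (1,0)=+0→XOOX./OXOX.; (1,4)=+0→XOOX./.XOXO
ply 4, X at XOOXO/.XOX. | (1,0)=+0→XOOXO/XXOX.*; (1,4)=+0→XOOXO/.XOXX
ply 5, O at XOOXO/XXOX. | (1,4)=+0→XOOXO/XXOXO*
ply 6: XOOXO/XXOXO is terminal +0 (X); from XO.../.XOX. depth 5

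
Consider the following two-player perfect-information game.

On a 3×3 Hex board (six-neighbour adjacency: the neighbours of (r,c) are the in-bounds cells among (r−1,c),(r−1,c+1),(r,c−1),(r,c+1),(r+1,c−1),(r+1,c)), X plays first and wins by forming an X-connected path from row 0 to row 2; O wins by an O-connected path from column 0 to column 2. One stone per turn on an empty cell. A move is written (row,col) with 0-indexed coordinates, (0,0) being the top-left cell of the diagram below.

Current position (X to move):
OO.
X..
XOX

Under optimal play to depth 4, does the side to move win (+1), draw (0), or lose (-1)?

p1 X@[OO./X../XOX]: (0,2)[OOX/X../XOX]+1* (1,1)[OO./XX./XOX]-1 (1,2)[OO./X.X/XOX]-1
p2 O@[OOX/X../XOX]: (1,1)[OOX/XO./XOX]-1* (1,2)[OOX/X.O/XOX]-1
p3 X@[OOX/XO./XOX]: (1,2)[OOX/XOX/XOX]+1*
p4 O@[OOX/XOX/XOX] terminal -1; root [OO./X../XOX] d4

value(OO./X../XOX, X) = +1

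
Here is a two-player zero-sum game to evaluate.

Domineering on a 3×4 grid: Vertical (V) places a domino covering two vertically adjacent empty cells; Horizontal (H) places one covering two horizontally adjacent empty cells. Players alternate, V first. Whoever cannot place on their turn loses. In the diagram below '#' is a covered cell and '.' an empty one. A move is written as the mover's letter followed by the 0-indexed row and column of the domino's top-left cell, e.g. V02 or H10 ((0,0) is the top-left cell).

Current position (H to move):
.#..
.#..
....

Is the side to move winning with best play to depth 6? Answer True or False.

H winning at [.#../.#../....]: True

[.#../.#../....] H move#1: H02:-1/.###/.#../...., H12:+1/.#../.###/....*, H20:-1/.#../.#../##.., H21:-1/.#../.#../.##., H22:-1/.#../.#../..##
[.#../.###/....] V move#2: V00:-1/##../####/....*, V10:-1/.#../####/#...
[##../####/....] H move#3: H02:+1/####/####/....*, H20:+1/##../####/##.., H21:+1/##../####/.##., H22:+1/##../####/..##
[####/####/....] end (terminal -1, V#4); searched .#../.#../.... to 6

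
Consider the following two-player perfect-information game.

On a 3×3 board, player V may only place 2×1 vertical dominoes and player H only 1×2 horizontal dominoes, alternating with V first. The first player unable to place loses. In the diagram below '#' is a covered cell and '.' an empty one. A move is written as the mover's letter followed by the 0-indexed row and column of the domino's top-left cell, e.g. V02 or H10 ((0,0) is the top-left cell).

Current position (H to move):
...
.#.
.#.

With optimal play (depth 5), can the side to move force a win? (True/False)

H winning at [.../.#./.#.]: False

[.../.#./.#.] H move#1: H00:-1/##./.#./.#.*, H01:-1/.##/.#./.#.
[##./.#./.#.] V move#2: V02:+1/###/.##/.#.*, V10:+1/##./##./##., V12:+1/##./.##/.##
[###/.##/.#.] end (terminal -1, H#3); searched .../.#./.#. to 5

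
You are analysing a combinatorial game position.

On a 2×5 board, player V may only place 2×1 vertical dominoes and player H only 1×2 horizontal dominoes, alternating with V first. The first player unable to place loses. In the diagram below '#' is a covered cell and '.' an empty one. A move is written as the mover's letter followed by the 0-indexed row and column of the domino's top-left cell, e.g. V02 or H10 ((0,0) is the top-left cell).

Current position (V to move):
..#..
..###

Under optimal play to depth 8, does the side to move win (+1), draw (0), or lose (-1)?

[..#../..###] V move#1: V00:+1/#.#../#.###*, V01:+1/.##../.####
[#.#../#.###] H move#2: H03:-1/#.###/#.###*
[#.###/#.###] V move#3: V01:+1/#####/#####*
[#####/#####] end (terminal -1, H#4); searched ..#../..### to 8

value(..#../..###, V) = +1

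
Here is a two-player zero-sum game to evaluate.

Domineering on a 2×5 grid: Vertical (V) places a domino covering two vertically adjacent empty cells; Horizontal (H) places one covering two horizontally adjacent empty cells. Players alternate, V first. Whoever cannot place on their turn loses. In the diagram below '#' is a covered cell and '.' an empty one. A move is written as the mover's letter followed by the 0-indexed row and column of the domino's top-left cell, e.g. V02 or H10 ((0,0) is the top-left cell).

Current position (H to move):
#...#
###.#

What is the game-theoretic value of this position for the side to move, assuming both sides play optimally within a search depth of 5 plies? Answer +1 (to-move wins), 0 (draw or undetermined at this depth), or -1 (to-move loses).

value(#...#/###.#, H) = +1

p1 H@[#...#/###.#]: H01[###.#/###.#]-1 H02[#.###/###.#]+1*
p2 V@[#.###/###.#] terminal -1; root [#...#/###.#] d5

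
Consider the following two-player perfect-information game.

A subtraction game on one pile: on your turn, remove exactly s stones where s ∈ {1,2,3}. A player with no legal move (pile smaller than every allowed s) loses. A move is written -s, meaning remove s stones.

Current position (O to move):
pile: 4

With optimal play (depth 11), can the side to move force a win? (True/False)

O winning at [4]: False

ply 1, O at 4 | -1=-1→3*; -2=-1→2; -3=-1→1
ply 2, X at 3 | -1=-1→2; -2=-1→1; -3=+1→0*
ply 3: 0 is terminal -1 (O); from 4 depth 11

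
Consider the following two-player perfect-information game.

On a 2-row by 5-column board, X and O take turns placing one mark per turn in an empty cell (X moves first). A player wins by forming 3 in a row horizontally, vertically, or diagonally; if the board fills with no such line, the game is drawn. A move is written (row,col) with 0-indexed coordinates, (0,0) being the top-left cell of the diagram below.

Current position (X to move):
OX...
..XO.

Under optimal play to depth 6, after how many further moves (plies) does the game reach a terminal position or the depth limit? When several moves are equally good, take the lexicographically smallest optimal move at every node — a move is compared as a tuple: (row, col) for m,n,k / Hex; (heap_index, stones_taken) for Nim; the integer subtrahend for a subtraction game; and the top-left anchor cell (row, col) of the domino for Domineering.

PV length from [OX.../..XO.]: 6 plies

p1 X@[OX.../..XO.]: (0,2)[OXX../..XO.]+0* (0,3)[OX.X./..XO.]+0 (0,4)[OX..X/..XO.]+0 (1,0)[OX.../X.XO.]+0 (1,1)[OX.../.XXO.]+0 (1,4)[OX.../..XOX]+0
p2 O@[OXX../..XO.]: (0,3)[OXXO./..XO.]+0* (0,4)[OXX.O/..XO.]-1 (1,0)[OXX../O.XO.]-1 (1,1)[OXX../.OXO.]-1 (1,4)[OXX../..XOO]-1
p3 X@[OXXO./..XO.]: (0,4)[OXXOX/..XO.]+0* (1,0)[OXXO./X.XO.]+0 (1,1)[OXXO./.XXO.]+0 (1,4)[OXXO./..XOX]+0
p4 O@[OXXOX/..XO.]: (1,0)[OXXOX/O.XO.]+0* (1,1)[OXXOX/.OXO.]+0 (1,4)[OXXOX/..XOO]+0
p5 X@[OXXOX/O.XO.]: (1,1)[OXXOX/OXXO.]+0* (1,4)[OXXOX/O.XOX]+0
p6 O@[OXXOX/OXXO.]: (1,4)[OXXOX/OXXOO]+0*
p7 X@[OXXOX/OXXOO] terminal +0; root [OX.../..XO.] d6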